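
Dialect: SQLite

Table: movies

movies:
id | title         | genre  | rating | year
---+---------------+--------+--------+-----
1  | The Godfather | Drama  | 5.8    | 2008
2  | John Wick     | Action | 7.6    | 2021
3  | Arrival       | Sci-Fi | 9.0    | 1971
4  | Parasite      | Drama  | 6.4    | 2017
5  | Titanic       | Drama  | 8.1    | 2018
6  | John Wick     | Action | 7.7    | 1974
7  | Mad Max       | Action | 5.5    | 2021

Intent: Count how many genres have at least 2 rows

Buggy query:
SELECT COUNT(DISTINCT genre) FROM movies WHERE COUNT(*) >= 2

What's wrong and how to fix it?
Bug: COUNT(*) cannot appear in WHERE; the per-group count doesn't exist yet

Fix: Use a subquery that GROUPs and filters with HAVING, then count its rows

Corrected query:
SELECT COUNT(*) FROM (SELECT genre FROM movies GROUP BY genre HAVING COUNT(*) >= 2)

Result:
COUNT(*)
--------
2       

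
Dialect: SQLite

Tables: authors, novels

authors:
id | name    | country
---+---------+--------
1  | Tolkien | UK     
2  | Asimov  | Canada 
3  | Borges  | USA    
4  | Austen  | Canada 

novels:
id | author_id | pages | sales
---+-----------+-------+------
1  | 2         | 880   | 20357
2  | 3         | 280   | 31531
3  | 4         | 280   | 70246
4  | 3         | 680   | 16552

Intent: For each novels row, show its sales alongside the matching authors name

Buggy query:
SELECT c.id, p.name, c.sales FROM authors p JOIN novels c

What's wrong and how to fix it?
Bug: JOIN with no ON clause produces a cartesian product; every novels row pairs with every authors row

Fix: Add ON c.author_id = p.id to the JOIN

Corrected query:
SELECT c.id, p.name, c.sales FROM authors p JOIN novels c ON c.author_id = p.id

Result:
id | name   | sales
---+--------+------
1  | Asimov | 20357
2  | Borges | 31531
3  | Austen | 70246
4  | Borges | 16552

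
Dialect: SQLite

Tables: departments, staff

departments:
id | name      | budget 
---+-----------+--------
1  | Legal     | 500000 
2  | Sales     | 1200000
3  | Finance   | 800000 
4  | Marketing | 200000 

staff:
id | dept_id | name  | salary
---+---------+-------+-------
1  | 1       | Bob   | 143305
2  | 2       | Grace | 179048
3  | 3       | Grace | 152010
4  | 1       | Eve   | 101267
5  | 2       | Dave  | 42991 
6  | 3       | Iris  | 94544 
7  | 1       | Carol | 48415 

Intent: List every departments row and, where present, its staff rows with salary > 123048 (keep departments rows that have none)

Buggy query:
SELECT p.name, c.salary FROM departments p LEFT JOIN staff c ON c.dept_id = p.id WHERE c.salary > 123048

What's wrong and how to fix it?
Bug: A WHERE condition on the right-hand table after LEFT JOIN drops unmatched parents

Fix: Move the right-table condition into the ON clause so unmatched parents are kept

Corrected query:
SELECT p.name, c.salary FROM departments p LEFT JOIN staff c ON c.dept_id = p.id AND c.salary > 123048

Result:
name      | salary
----------+-------
Legal     | 143305
Sales     | 179048
Finance   | 152010
Marketing | NULL  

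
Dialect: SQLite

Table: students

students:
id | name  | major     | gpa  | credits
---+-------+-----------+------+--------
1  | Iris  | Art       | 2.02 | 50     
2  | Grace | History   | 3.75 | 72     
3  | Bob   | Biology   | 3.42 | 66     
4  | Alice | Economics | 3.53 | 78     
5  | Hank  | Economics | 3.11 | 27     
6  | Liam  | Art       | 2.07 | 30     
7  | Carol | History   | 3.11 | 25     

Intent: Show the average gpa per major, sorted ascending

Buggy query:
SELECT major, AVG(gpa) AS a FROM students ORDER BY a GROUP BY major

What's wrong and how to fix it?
Bug: ORDER BY appears before GROUP BY; SQL clause order requires GROUP BY first

Fix: Reorder: SELECT … FROM … GROUP BY … ORDER BY …

Corrected query:
SELECT major, AVG(gpa) AS a FROM students GROUP BY major ORDER BY a

Result:
major     | a    
----------+------
Art       | 2.045
Economics | 3.32 
Biology   | 3.42 
History   | 3.43 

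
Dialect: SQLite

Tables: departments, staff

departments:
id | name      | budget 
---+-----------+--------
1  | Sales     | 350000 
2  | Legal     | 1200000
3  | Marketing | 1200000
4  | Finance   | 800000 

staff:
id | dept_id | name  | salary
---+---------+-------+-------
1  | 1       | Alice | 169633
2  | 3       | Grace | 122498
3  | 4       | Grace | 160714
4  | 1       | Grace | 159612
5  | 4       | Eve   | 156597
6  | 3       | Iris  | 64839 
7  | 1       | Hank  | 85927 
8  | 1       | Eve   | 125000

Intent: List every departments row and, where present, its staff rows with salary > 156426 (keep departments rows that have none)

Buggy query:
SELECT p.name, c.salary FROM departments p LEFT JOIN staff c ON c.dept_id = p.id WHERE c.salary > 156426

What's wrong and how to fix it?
Bug: A WHERE condition on the right-hand table after LEFT JOIN drops unmatched parents

Fix: Move the right-table condition into the ON clause so unmatched parents are kept

Corrected query:
SELECT p.name, c.salary FROM departments p LEFT JOIN staff c ON c.dept_id = p.id AND c.salary > 156426

Result:
name      | salary
----------+-------
Sales     | 159612
Sales     | 169633
Legal     | NULL  
Marketing | NULL  
Finance   | 156597
Finance   | 160714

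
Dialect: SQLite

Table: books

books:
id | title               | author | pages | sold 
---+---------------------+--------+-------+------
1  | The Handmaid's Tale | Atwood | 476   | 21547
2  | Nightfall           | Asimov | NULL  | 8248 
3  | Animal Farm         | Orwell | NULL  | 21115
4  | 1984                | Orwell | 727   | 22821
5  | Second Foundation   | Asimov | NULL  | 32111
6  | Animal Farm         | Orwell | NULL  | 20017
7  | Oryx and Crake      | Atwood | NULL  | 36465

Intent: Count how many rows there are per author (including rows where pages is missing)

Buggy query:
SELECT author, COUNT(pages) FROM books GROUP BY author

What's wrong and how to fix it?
Bug: COUNT(column) counts non-NULL values only; rows with NULL pages aren't counted

Fix: Replace COUNT(pages) with COUNT(*)

Corrected query:
SELECT author, COUNT(*) FROM books GROUP BY author

Result:
author | COUNT(*)
-------+---------
Asimov | 2       
Atwood | 2       
Orwell | 3       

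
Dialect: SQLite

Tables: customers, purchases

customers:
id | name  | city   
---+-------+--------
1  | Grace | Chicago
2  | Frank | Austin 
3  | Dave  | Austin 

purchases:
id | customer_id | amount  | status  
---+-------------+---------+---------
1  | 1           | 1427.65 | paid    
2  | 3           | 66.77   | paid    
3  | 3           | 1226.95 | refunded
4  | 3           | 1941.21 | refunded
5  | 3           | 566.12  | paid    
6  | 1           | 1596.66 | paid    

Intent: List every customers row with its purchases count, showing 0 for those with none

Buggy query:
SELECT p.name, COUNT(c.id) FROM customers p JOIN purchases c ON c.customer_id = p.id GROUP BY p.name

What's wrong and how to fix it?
Bug: An inner join excludes parents with zero children

Fix: Use LEFT JOIN so parents without children still appear (COUNT(c.id) gives 0)

Corrected query:
SELECT p.name, COUNT(c.id) FROM customers p LEFT JOIN purchases c ON c.customer_id = p.id GROUP BY p.name

Result:
name  | COUNT(c.id)
------+------------
Dave  | 4          
Frank | 0          
Grace | 2          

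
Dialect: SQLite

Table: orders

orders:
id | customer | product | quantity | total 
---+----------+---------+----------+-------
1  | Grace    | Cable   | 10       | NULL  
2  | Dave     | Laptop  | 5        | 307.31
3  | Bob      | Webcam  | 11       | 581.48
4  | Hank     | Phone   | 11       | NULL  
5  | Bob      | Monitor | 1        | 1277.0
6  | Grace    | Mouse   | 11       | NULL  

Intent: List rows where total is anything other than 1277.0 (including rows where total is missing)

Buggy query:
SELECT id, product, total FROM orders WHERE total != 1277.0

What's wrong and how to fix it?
Bug: 'total != 1277.0' is unknown when total is NULL, so NULL rows are silently excluded

Fix: Add an explicit OR total IS NULL to include the missing-value rows

Corrected query:
SELECT id, product, total FROM orders WHERE total != 1277.0 OR total IS NULL

Result:
id | product | total 
---+---------+-------
1  | Cable   | NULL  
2  | Laptop  | 307.31
3  | Webcam  | 581.48
4  | Phone   | NULL  
6  | Mouse   | NULL  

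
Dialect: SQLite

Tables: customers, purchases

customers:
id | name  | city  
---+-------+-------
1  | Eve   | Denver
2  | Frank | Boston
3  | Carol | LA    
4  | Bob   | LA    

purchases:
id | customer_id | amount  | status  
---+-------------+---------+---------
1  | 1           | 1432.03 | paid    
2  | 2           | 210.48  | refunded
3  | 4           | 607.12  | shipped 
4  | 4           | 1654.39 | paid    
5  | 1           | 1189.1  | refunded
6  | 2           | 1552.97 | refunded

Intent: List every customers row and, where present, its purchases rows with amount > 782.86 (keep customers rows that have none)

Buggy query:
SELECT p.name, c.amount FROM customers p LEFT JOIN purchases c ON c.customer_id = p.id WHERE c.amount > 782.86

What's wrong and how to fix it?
Bug: A WHERE condition on the right-hand table after LEFT JOIN drops unmatched parents

Fix: Put 'c.amount > 782.86' in the JOIN's ON clause instead of WHERE

Corrected query:
SELECT p.name, c.amount FROM customers p LEFT JOIN purchases c ON c.customer_id = p.id AND c.amount > 782.86

Result:
name  | amount 
------+--------
Eve   | 1189.1 
Eve   | 1432.03
Frank | 1552.97
Carol | NULL   
Bob   | 1654.39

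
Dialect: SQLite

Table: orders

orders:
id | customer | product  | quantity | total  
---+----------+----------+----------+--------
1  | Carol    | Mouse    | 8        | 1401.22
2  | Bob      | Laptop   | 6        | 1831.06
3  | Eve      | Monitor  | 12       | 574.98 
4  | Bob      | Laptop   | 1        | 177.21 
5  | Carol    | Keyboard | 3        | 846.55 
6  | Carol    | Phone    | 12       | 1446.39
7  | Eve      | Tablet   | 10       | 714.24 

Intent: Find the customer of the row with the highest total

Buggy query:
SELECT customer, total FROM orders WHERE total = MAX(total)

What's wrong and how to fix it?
Bug: WHERE is evaluated per row; an aggregate over the whole table isn't defined there

Fix: Use a subquery: WHERE total = (SELECT MAX(total) FROM orders)

Corrected query:
SELECT customer, total FROM orders WHERE total = (SELECT MAX(total) FROM orders)

Result:
customer | total  
---------+--------
Bob      | 1831.06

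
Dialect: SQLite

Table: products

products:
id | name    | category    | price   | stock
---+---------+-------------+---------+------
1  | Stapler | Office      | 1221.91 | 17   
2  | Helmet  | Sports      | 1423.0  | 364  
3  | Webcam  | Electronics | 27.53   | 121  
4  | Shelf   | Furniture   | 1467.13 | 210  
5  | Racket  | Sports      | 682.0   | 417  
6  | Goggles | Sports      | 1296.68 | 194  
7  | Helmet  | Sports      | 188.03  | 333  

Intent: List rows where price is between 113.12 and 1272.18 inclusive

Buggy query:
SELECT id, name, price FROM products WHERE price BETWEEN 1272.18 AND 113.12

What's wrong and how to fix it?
Bug: The bounds are reversed; BETWEEN a AND b requires a <= b to match anything

Fix: Write BETWEEN 113.12 AND 1272.18

Corrected query:
SELECT id, name, price FROM products WHERE price BETWEEN 113.12 AND 1272.18

Result:
id | name    | price  
---+---------+--------
1  | Stapler | 1221.91
5  | Racket  | 682    
7  | Helmet  | 188.03 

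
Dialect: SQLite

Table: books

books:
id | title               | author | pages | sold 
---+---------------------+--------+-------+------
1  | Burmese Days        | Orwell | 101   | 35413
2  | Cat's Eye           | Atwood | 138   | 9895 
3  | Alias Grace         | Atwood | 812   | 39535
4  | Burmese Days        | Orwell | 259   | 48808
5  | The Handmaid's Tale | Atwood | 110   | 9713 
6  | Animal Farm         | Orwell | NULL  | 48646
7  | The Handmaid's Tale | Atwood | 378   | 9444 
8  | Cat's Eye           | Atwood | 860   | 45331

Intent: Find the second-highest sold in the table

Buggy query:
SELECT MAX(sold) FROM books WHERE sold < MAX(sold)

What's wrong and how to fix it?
Bug: The inner MAX is an aggregate inside WHERE, which is not allowed

Fix: Put the inner MAX in a scalar subquery

Corrected query:
SELECT MAX(sold) FROM books WHERE sold < (SELECT MAX(sold) FROM books)

Result:
MAX(sold)
---------
48646    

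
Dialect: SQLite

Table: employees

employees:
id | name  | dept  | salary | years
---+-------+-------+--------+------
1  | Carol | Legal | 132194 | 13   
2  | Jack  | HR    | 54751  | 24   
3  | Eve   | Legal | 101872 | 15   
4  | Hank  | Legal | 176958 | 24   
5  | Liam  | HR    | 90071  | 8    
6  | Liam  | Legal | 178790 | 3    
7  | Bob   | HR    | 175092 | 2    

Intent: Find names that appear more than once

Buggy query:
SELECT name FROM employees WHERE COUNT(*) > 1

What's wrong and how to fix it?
Bug: COUNT(*) is an aggregate and cannot be used in WHERE

Fix: GROUP BY name, then filter groups with HAVING COUNT(*) > 1

Corrected query:
SELECT name FROM employees GROUP BY name HAVING COUNT(*) > 1

Result:
name
----
Liam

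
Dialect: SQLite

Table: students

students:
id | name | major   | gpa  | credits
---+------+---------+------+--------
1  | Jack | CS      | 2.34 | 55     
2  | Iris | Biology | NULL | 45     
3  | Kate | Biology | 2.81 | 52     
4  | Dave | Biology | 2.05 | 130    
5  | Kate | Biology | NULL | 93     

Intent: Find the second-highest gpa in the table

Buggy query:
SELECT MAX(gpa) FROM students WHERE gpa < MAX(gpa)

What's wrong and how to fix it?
Bug: The inner MAX is an aggregate inside WHERE, which is not allowed

Fix: Compute the overall MAX in a subquery, then take MAX of rows below it

Corrected query:
SELECT MAX(gpa) FROM students WHERE gpa < (SELECT MAX(gpa) FROM students)

Result:
MAX(gpa)
--------
2.34    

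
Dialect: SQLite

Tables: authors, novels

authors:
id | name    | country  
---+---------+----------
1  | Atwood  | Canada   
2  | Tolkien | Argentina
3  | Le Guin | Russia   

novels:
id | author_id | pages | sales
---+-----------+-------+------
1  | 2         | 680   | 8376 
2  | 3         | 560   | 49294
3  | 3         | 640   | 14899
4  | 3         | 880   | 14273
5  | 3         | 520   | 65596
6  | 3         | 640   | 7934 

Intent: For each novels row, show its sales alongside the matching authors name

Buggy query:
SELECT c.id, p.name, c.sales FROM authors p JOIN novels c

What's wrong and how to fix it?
Bug: JOIN with no ON clause produces a cartesian product; every novels row pairs with every authors row

Fix: Specify the join condition linking the foreign key to the parent id

Corrected query:
SELECT c.id, p.name, c.sales FROM authors p JOIN novels c ON c.author_id = p.id

Result:
id | name    | sales
---+---------+------
1  | Tolkien | 8376 
2  | Le Guin | 49294
3  | Le Guin | 14899
4  | Le Guin | 14273
5  | Le Guin | 65596
6  | Le Guin | 7934 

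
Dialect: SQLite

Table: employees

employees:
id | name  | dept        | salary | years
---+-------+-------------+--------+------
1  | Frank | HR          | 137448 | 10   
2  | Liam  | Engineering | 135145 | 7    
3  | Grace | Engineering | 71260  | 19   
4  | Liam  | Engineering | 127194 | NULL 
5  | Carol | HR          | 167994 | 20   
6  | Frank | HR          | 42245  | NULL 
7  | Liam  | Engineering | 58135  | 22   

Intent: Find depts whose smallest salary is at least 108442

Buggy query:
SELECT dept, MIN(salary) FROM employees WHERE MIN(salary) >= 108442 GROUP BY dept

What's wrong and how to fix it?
Bug: Aggregates like MIN are computed per group after WHERE runs

Fix: Use HAVING for the per-group MIN condition

Corrected query:
SELECT dept, MIN(salary) FROM employees GROUP BY dept HAVING MIN(salary) >= 108442

Result:
(no rows)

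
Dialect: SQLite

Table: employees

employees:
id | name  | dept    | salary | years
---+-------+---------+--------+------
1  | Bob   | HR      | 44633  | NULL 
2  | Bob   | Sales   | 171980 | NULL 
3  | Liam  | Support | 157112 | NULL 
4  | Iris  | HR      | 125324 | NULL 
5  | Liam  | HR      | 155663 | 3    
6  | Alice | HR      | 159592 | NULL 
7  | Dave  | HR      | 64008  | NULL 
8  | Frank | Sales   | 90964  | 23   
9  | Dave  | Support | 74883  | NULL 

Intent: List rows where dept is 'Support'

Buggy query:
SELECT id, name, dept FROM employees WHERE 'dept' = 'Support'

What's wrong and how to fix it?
Bug: Single quotes denote string literals in SQL; the column name is being compared as a constant string

Fix: Reference the column as dept without single quotes

Corrected query:
SELECT id, name, dept FROM employees WHERE dept = 'Support'

Result:
id | name | dept   
---+------+--------
3  | Liam | Support
9  | Dave | Support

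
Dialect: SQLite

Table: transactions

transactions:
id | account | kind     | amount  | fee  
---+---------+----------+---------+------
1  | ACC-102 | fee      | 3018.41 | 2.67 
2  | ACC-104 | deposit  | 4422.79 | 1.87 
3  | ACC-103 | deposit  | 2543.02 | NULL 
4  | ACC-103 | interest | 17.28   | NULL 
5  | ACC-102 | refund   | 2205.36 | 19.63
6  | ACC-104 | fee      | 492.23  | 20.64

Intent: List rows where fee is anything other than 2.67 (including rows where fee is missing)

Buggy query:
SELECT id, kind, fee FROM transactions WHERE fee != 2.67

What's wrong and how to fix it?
Bug: 'fee != 2.67' is unknown when fee is NULL, so NULL rows are silently excluded

Fix: Add an explicit OR fee IS NULL to include the missing-value rows

Corrected query:
SELECT id, kind, fee FROM transactions WHERE fee != 2.67 OR fee IS NULL

Result:
id | kind     | fee  
---+----------+------
2  | deposit  | 1.87 
3  | deposit  | NULL 
4  | interest | NULL 
5  | refund   | 19.63
6  | fee      | 20.64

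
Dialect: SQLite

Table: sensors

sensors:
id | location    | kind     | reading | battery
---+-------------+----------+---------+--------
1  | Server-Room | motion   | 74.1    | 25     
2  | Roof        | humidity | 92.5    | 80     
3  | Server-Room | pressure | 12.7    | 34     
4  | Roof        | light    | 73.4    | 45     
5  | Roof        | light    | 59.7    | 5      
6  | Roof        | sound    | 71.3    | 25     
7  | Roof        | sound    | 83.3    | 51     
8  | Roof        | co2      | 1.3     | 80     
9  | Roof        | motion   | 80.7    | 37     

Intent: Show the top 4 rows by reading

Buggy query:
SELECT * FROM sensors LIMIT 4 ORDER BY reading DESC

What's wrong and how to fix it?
Bug: ORDER BY cannot follow LIMIT; LIMIT is the final clause

Fix: Sort with ORDER BY, then apply LIMIT

Corrected query:
SELECT * FROM sensors ORDER BY reading DESC LIMIT 4

Result:
id | location    | kind     | reading | battery
---+-------------+----------+---------+--------
2  | Roof        | humidity | 92.5    | 80     
7  | Roof        | sound    | 83.3    | 51     
9  | Roof        | motion   | 80.7    | 37     
1  | Server-Room | motion   | 74.1    | 25     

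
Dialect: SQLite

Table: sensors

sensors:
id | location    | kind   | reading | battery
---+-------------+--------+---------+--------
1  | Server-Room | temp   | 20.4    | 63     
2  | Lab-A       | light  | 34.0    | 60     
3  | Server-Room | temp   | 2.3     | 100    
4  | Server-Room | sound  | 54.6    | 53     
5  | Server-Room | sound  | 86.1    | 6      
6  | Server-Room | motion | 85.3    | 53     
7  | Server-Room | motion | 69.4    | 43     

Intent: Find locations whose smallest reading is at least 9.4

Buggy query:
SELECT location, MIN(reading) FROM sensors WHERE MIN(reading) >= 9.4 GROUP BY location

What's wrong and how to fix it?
Bug: MIN() in WHERE is a misuse of aggregate

Fix: Replace WHERE with HAVING after the GROUP BY

Corrected query:
SELECT location, MIN(reading) FROM sensors GROUP BY location HAVING MIN(reading) >= 9.4

Result:
location | MIN(reading)
---------+-------------
Lab-A    | 34          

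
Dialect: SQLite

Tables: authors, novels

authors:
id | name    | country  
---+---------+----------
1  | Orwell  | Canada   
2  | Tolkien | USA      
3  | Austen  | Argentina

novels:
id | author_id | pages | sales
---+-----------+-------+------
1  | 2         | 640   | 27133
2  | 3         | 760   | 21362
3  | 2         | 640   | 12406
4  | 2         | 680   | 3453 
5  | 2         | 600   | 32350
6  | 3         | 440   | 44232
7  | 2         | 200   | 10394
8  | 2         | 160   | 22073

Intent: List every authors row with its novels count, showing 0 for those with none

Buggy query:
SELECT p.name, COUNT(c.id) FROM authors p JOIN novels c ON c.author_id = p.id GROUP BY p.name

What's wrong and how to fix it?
Bug: An inner join excludes parents with zero children

Fix: Switch to LEFT JOIN to retain unmatched parent rows

Corrected query:
SELECT p.name, COUNT(c.id) FROM authors p LEFT JOIN novels c ON c.author_id = p.id GROUP BY p.name

Result:
name    | COUNT(c.id)
--------+------------
Austen  | 2          
Orwell  | 0          
Tolkien | 6          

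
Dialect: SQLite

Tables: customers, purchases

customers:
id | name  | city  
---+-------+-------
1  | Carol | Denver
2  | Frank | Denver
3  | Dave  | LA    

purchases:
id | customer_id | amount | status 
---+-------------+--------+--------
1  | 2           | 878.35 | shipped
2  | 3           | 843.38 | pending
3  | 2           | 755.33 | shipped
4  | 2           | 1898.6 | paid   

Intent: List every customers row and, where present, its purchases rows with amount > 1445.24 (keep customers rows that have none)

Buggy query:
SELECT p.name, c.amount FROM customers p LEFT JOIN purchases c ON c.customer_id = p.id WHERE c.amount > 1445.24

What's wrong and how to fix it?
Bug: A WHERE condition on the right-hand table after LEFT JOIN drops unmatched parents

Fix: Put 'c.amount > 1445.24' in the JOIN's ON clause instead of WHERE

Corrected query:
SELECT p.name, c.amount FROM customers p LEFT JOIN purchases c ON c.customer_id = p.id AND c.amount > 1445.24

Result:
name  | amount
------+-------
Carol | NULL  
Frank | 1898.6
Dave  | NULL  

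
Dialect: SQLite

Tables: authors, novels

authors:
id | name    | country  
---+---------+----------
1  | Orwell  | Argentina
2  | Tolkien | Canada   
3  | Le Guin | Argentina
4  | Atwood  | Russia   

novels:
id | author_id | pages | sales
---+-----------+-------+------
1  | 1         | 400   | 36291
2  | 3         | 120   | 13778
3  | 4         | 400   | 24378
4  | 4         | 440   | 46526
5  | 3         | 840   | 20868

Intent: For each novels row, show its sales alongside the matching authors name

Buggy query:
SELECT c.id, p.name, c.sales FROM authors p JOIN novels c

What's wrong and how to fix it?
Bug: JOIN with no ON clause produces a cartesian product; every novels row pairs with every authors row

Fix: Add ON c.author_id = p.id to the JOIN

Corrected query:
SELECT c.id, p.name, c.sales FROM authors p JOIN novels c ON c.author_id = p.id

Result:
id | name    | sales
---+---------+------
1  | Orwell  | 36291
2  | Le Guin | 13778
3  | Atwood  | 24378
4  | Atwood  | 46526
5  | Le Guin | 20868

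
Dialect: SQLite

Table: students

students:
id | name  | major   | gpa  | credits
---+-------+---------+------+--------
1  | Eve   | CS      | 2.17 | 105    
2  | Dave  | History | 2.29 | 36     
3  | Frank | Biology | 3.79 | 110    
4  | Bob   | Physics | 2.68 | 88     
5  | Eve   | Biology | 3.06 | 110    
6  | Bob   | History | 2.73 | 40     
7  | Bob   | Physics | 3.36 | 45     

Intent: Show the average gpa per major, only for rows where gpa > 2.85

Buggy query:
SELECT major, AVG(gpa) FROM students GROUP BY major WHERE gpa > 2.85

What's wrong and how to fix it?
Bug: Row-level WHERE must come before GROUP BY in the clause order

Fix: Move the WHERE clause before GROUP BY

Corrected query:
SELECT major, AVG(gpa) FROM students WHERE gpa > 2.85 GROUP BY major

Result:
major   | AVG(gpa)
--------+---------
Biology | 3.425   
Physics | 3.36    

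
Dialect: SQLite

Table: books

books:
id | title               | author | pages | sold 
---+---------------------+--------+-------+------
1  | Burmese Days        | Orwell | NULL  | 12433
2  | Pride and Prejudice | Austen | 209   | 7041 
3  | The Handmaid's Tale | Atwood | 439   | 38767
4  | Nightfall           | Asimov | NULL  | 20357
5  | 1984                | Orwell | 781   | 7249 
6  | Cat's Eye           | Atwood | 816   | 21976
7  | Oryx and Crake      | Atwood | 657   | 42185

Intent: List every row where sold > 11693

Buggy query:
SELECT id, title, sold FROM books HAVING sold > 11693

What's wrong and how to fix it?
Bug: This is a non-aggregate query (no GROUP BY, no aggregates), so in SQLite the HAVING clause is invalid here; a row-level condition belongs in WHERE

Fix: Replace HAVING with WHERE since the condition applies to individual rows

Corrected query:
SELECT id, title, sold FROM books WHERE sold > 11693

Result:
id | title               | sold 
---+---------------------+------
1  | Burmese Days        | 12433
3  | The Handmaid's Tale | 38767
4  | Nightfall           | 20357
6  | Cat's Eye           | 21976
7  | Oryx and Crake      | 42185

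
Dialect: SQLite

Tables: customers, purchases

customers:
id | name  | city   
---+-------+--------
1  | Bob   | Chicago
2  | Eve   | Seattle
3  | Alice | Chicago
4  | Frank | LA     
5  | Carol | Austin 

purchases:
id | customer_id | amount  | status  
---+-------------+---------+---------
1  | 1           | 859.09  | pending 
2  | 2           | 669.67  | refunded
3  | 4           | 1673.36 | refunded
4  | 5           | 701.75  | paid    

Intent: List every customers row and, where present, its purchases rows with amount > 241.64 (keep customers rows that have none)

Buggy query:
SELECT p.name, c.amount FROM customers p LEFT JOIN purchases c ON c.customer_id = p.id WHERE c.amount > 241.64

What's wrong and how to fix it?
Bug: A WHERE condition on the right-hand table after LEFT JOIN drops unmatched parents

Fix: Put 'c.amount > 241.64' in the JOIN's ON clause instead of WHERE

Corrected query:
SELECT p.name, c.amount FROM customers p LEFT JOIN purchases c ON c.customer_id = p.id AND c.amount > 241.64

Result:
name  | amount 
------+--------
Bob   | 859.09 
Eve   | 669.67 
Alice | NULL   
Frank | 1673.36
Carol | 701.75 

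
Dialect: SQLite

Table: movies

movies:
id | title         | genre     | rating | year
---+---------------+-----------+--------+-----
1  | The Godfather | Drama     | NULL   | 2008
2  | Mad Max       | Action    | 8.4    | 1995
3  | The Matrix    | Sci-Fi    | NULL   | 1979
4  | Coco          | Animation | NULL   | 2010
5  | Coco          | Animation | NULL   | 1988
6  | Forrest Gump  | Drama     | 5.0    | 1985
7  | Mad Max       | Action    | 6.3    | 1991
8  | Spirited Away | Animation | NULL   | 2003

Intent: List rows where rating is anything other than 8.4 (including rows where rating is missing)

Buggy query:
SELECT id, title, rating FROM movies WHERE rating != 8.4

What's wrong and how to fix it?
Bug: Inequality against NULL is unknown, not true; rows with NULL are dropped

Fix: Handle NULL separately with IS NULL alongside the inequality

Corrected query:
SELECT id, title, rating FROM movies WHERE rating != 8.4 OR rating IS NULL

Result:
id | title         | rating
---+---------------+-------
1  | The Godfather | NULL  
3  | The Matrix    | NULL  
4  | Coco          | NULL  
5  | Coco          | NULL  
6  | Forrest Gump  | 5     
7  | Mad Max       | 6.3   
8  | Spirited Away | NULL  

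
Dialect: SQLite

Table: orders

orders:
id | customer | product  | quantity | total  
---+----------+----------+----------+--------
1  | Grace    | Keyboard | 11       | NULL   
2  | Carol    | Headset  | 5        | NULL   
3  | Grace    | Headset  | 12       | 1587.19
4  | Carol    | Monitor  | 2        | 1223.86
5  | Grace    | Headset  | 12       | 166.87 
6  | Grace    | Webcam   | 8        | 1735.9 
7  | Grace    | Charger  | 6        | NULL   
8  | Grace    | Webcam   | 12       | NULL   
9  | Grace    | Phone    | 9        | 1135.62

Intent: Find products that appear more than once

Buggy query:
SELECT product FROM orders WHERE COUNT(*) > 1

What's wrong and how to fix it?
Bug: WHERE can't reference COUNT(*); aggregates are computed after WHERE

Fix: Group first, then use HAVING for the count condition

Corrected query:
SELECT product FROM orders GROUP BY product HAVING COUNT(*) > 1

Result:
product
-------
Headset
Webcam 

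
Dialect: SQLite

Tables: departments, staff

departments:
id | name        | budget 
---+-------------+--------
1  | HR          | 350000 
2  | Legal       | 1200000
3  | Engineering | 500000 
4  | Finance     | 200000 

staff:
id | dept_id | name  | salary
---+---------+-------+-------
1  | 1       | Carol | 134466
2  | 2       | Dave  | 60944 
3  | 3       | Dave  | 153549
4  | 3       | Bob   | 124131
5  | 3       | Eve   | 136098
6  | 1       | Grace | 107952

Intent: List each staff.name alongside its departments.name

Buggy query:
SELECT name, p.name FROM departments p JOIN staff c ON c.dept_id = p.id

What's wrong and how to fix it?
Bug: 'name' exists in both joined tables, so the database can't tell which one is meant

Fix: Qualify the column with its table alias (c.name)

Corrected query:
SELECT c.name, p.name FROM departments p JOIN staff c ON c.dept_id = p.id

Result:
name  | name       
------+------------
Carol | HR         
Dave  | Legal      
Dave  | Engineering
Bob   | Engineering
Eve   | Engineering
Grace | HR         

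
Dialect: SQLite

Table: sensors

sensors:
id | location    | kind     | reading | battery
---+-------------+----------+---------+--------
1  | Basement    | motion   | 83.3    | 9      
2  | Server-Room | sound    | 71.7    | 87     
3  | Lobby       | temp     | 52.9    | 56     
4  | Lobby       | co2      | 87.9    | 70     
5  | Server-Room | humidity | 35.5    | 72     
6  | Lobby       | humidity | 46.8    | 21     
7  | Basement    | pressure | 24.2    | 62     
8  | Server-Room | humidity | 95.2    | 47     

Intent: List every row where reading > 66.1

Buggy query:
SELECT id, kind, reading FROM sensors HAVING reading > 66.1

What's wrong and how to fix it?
Bug: HAVING filters the output of aggregation, but this query has no GROUP BY and no aggregate functions, so SQLite rejects it (HAVING clause on a non-aggregate query); the condition here is per row

Fix: Use WHERE for row-level filtering

Corrected query:
SELECT id, kind, reading FROM sensors WHERE reading > 66.1

Result:
id | kind     | reading
---+----------+--------
1  | motion   | 83.3   
2  | sound    | 71.7   
4  | co2      | 87.9   
8  | humidity | 95.2   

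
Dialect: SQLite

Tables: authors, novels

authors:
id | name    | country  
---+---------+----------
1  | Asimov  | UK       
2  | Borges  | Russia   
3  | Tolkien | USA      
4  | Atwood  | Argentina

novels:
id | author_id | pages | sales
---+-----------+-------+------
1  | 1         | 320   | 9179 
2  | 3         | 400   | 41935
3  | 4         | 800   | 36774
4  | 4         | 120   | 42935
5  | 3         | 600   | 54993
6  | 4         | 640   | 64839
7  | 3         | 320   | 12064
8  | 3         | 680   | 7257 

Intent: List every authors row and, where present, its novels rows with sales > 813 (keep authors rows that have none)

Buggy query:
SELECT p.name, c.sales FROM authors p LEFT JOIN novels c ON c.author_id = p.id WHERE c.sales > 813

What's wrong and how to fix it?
Bug: Filtering c.sales in WHERE discards the NULL rows produced by LEFT JOIN, turning it into an inner join

Fix: Move the right-table condition into the ON clause so unmatched parents are kept

Corrected query:
SELECT p.name, c.sales FROM authors p LEFT JOIN novels c ON c.author_id = p.id AND c.sales > 813

Result:
name    | sales
--------+------
Asimov  | 9179 
Borges  | NULL 
Tolkien | 7257 
Tolkien | 12064
Tolkien | 41935
Tolkien | 54993
Atwood  | 36774
Atwood  | 42935
Atwood  | 64839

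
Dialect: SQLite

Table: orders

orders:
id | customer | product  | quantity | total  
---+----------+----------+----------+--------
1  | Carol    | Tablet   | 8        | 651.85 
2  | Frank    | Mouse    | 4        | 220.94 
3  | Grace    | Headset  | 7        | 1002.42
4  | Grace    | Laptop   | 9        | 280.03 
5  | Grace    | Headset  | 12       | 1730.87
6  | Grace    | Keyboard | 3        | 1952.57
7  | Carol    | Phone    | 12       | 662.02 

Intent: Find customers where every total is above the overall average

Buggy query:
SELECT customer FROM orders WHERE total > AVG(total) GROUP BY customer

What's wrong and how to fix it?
Bug: WHERE evaluates per row before aggregation, so AVG() is unavailable

Fix: Use a subquery for AVG and a HAVING MIN(...) filter so the condition holds for every row in the group

Corrected query:
SELECT customer FROM orders GROUP BY customer HAVING MIN(total) > (SELECT AVG(total) FROM orders)

Result:
(no rows)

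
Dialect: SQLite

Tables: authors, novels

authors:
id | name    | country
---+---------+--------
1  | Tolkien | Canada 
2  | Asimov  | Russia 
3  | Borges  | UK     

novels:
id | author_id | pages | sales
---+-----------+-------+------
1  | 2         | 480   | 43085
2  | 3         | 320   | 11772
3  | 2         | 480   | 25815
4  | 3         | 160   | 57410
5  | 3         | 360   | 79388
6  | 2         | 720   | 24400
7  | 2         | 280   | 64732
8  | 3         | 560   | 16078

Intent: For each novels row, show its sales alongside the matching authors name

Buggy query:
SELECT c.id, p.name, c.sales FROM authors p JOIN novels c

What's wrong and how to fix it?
Bug: Missing join condition: each novels row is matched to all authors rows instead of just its own

Fix: Specify the join condition linking the foreign key to the parent id

Corrected query:
SELECT c.id, p.name, c.sales FROM authors p JOIN novels c ON c.author_id = p.id

Result:
id | name   | sales
---+--------+------
1  | Asimov | 43085
2  | Borges | 11772
3  | Asimov | 25815
4  | Borges | 57410
5  | Borges | 79388
6  | Asimov | 24400
7  | Asimov | 64732
8  | Borges | 16078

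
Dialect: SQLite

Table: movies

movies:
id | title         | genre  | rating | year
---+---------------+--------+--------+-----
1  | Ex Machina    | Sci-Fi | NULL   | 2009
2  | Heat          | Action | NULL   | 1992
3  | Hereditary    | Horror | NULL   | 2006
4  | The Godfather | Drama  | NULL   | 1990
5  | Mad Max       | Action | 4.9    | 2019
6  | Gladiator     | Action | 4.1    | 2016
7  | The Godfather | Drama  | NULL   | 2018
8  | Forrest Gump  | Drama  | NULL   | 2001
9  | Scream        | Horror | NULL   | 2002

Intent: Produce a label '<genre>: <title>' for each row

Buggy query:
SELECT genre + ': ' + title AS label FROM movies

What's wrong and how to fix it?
Bug: '+' is numeric addition; on text columns SQLite converts them to 0 instead of concatenating

Fix: Use the || operator for string concatenation

Corrected query:
SELECT genre || ': ' || title AS label FROM movies

Result:
label               
--------------------
Sci-Fi: Ex Machina  
Action: Heat        
Horror: Hereditary  
Drama: The Godfather
Action: Mad Max     
Action: Gladiator   
Drama: The Godfather
Drama: Forrest Gump 
Horror: Scream      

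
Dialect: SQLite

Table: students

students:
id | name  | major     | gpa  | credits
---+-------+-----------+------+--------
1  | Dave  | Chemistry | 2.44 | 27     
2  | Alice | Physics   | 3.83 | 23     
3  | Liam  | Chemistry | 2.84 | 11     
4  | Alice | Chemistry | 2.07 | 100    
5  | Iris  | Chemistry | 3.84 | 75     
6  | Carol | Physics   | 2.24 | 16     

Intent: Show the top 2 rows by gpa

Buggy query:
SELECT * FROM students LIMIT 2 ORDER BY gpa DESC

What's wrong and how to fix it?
Bug: LIMIT must come after ORDER BY

Fix: Sort with ORDER BY, then apply LIMIT

Corrected query:
SELECT * FROM students ORDER BY gpa DESC LIMIT 2

Result:
id | name  | major     | gpa  | credits
---+-------+-----------+------+--------
5  | Iris  | Chemistry | 3.84 | 75     
2  | Alice | Physics   | 3.83 | 23     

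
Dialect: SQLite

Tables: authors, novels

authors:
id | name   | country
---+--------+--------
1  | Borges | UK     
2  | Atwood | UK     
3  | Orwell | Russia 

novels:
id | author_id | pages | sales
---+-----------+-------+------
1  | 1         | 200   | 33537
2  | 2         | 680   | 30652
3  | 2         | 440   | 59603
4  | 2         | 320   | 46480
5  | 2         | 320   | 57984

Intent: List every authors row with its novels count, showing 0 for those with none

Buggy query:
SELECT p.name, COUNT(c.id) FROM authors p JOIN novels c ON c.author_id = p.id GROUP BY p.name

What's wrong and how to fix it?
Bug: An inner join excludes parents with zero children

Fix: Switch to LEFT JOIN to retain unmatched parent rows

Corrected query:
SELECT p.name, COUNT(c.id) FROM authors p LEFT JOIN novels c ON c.author_id = p.id GROUP BY p.name

Result:
name   | COUNT(c.id)
-------+------------
Atwood | 4          
Borges | 1          
Orwell | 0          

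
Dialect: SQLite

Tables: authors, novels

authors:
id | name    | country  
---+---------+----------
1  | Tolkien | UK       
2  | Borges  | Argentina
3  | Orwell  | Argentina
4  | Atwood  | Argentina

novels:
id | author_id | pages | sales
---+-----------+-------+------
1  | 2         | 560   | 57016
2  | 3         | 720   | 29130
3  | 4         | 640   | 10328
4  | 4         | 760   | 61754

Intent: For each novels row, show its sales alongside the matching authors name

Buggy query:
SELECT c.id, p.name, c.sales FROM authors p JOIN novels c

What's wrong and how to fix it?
Bug: Missing join condition: each novels row is matched to all authors rows instead of just its own

Fix: Specify the join condition linking the foreign key to the parent id

Corrected query:
SELECT c.id, p.name, c.sales FROM authors p JOIN novels c ON c.author_id = p.id

Result:
id | name   | sales
---+--------+------
1  | Borges | 57016
2  | Orwell | 29130
3  | Atwood | 10328
4  | Atwood | 61754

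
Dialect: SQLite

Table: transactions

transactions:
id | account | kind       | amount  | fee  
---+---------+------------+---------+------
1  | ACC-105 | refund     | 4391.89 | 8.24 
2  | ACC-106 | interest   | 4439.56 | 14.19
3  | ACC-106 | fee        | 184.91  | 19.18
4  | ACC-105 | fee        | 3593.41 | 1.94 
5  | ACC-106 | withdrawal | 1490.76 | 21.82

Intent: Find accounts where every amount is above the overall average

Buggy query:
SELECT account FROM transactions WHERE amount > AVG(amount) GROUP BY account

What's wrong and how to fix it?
Bug: WHERE evaluates per row before aggregation, so AVG() is unavailable

Fix: Use a subquery for AVG and a HAVING MIN(...) filter so the condition holds for every row in the group

Corrected query:
SELECT account FROM transactions GROUP BY account HAVING MIN(amount) > (SELECT AVG(amount) FROM transactions)

Result:
account
-------
ACC-105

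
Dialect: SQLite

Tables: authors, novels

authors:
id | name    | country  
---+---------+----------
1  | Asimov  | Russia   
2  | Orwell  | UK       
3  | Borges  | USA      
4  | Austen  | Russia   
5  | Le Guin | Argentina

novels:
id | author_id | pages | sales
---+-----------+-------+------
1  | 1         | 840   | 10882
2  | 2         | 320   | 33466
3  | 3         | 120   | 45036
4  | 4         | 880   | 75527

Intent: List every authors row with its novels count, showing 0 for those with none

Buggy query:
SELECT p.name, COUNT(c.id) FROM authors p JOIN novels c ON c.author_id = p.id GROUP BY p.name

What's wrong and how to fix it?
Bug: INNER JOIN drops authors rows that have no matching novels rows

Fix: Use LEFT JOIN so parents without children still appear (COUNT(c.id) gives 0)

Corrected query:
SELECT p.name, COUNT(c.id) FROM authors p LEFT JOIN novels c ON c.author_id = p.id GROUP BY p.name

Result:
name    | COUNT(c.id)
--------+------------
Asimov  | 1          
Austen  | 1          
Borges  | 1          
Le Guin | 0          
Orwell  | 1          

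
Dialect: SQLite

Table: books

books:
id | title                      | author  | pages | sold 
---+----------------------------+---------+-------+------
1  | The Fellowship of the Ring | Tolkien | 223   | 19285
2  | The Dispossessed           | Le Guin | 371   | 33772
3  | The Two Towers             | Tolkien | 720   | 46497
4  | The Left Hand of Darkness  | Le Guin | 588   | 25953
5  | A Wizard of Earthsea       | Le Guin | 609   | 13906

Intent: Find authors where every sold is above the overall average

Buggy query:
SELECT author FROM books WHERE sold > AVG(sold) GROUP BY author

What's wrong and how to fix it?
Bug: AVG() is an aggregate; it can't sit directly in WHERE

Fix: Compute the overall average in a scalar subquery and compare each group's MIN against it in HAVING

Corrected query:
SELECT author FROM books GROUP BY author HAVING MIN(sold) > (SELECT AVG(sold) FROM books)

Result:
(no rows)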